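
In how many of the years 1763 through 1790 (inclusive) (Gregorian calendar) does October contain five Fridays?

October has 31 days; it has five Fridays when Friday falls among the first (month-length − 28) days — i.e. when October 1 is one of Friday/Thursday/Wednesday.
October 1 by year: 1763:Sat 1764:Mon 1765:Tue 1766:Wed✓ 1767:Thu✓ 1768:Sat 1769:Sun 1770:Mon 1771:Tue 1772:Thu✓ 1773:Fri✓ 1774:Sat 1775:Sun 1776:Tue 1777:Wed✓ 1778:Thu✓ 1779:Fri✓ 1780:Sun 1781:Mon 1782:Tue 1783:Wed✓ 1784:Fri✓ 1785:Sat 1786:Sun 1787:Mon 1788:Wed✓ 1789:Thu✓ 1790:Fri✓
Years with five Fridays: 1766, 1767, 1772, 1773, 1777, 1778, 1779, 1783, 1784, 1788, 1789, 1790 → 12.

12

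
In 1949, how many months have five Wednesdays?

4

A month of length L has five Wednesdays iff its first Wednesday is on day ≤ L−28 (so day 1–3 in a 31-day month, 1–2 in a 30-day month, day 1 in a leap February).
Checking each month of 1949: Jan starts Sat (31d); Feb starts Tue (28d); Mar starts Tue (31d) ✓; Apr starts Fri (30d); May starts Sun (31d); Jun starts Wed (30d) ✓; Jul starts Fri (31d); Aug starts Mon (31d) ✓; Sep starts Thu (30d); Oct starts Sat (31d); Nov starts Tue (30d) ✓; Dec starts Thu (31d).
Five-Wednesday months: March, June, August, November → 4.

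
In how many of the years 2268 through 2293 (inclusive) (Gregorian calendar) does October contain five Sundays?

October has 31 days; it has five Sundays when Sunday falls among the first (month-length − 28) days — i.e. when October 1 is one of Sunday/Saturday/Friday.
October 1 by year: 2268:Thu 2269:Fri✓ 2270:Sat✓ 2271:Sun✓ 2272:Tue 2273:Wed 2274:Thu 2275:Fri✓ 2276:Sun✓ 2277:Mon 2278:Tue 2279:Wed 2280:Fri✓ 2281:Sat✓ 2282:Sun✓ 2283:Mon 2284:Wed 2285:Thu 2286:Fri✓ 2287:Sat✓ 2288:Mon 2289:Tue 2290:Wed 2291:Thu 2292:Sat✓ 2293:Sun✓
Years with five Sundays: 2269, 2270, 2271, 2275, 2276, 2280, 2281, 2282, 2286, 2287, 2292, 2293 → 12.

12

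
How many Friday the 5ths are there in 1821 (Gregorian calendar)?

Check the 5th of each month of 1821: Jan 5: Fri, Feb 5: Mon, Mar 5: Mon, Apr 5: Thu, May 5: Sat, Jun 5: Tue, Jul 5: Thu, Aug 5: Sun, Sep 5: Wed, Oct 5: Fri, Nov 5: Mon, Dec 5: Wed.
Friday occurs in January, October — 2 months.

2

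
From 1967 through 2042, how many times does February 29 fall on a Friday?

3

Leap years in 1967–2042: 19 of them.
Feb 29 weekday advances by 5 (mod 7) from one leap year to the next four years later (or differs when a century non-leap intervenes).
Leap-day weekdays: 1968:Thu 1972:Tue 1976:Sun 1980:Fri✓ 1984:Wed 1988:Mon 1992:Sat 1996:Thu 2000:Tue 2004:Sun 2008:Fri✓ 2012:Wed 2016:Mon 2020:Sat 2024:Thu 2028:Tue 2032:Sun 2036:Fri✓ 2040:Wed
Friday: 1980, 2008, 2036 → 3.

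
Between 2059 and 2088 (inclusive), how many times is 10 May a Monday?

5

Track 10 May's weekday year by year (advancing +1, or +2 across a Feb 29):
  2059: Sat  2060: Mon (+2) ✓  2061: Tue (+1)  2062: Wed (+1)  2063: Thu (+1)
  2064: Sat (+2)  2065: Sun (+1)  2066: Mon (+1) ✓  2067: Tue (+1)  2068: Thu (+2)
  2069: Fri (+1)  2070: Sat (+1)  2071: Sun (+1)  2072: Tue (+2)  2073: Wed (+1)
  2074: Thu (+1)  2075: Fri (+1)  2076: Sun (+2)  2077: Mon (+1) ✓  2078: Tue (+1)
  2079: Wed (+1)  2080: Fri (+2)  2081: Sat (+1)  2082: Sun (+1)  2083: Mon (+1) ✓
  2084: Wed (+2)  2085: Thu (+1)  2086: Fri (+1)  2087: Sat (+1)  2088: Mon (+2) ✓
Monday years: 2060, 2066, 2077, 2083, 2088 — 5 in total.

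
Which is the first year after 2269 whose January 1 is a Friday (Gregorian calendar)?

2275

Jan 1 advances by 2 weekdays after a leap year and by 1 after a common year.
2269: Jan 1 is Friday.
2270: Saturday
2271: Sunday
2272: Monday (leap)
2273: Wednesday
2274: Thursday
2275: Friday
2275 begins on a Friday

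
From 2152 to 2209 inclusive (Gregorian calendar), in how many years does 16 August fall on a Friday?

Track 16 August's weekday year by year (advancing +1, or +2 across a Feb 29):
  2152: Wed  2153: Thu (+1)  2154: Fri (+1) ✓  2155: Sat (+1)  2156: Mon (+2)
  2157: Tue (+1)  2158: Wed (+1)  2159: Thu (+1)  2160: Sat (+2)  2161: Sun (+1)
  2162: Mon (+1)  2163: Tue (+1)  2164: Thu (+2)  2165: Fri (+1) ✓  … (30 more years) …
  2196: Tue (+2)  2197: Wed (+1)  2198: Thu (+1)  2199: Fri (+1) ✓  2200: Sat (+1)
  2201: Sun (+1)  2202: Mon (+1)  2203: Tue (+1)  2204: Thu (+2)  2205: Fri (+1) ✓
  2206: Sat (+1)  2207: Sun (+1)  2208: Tue (+2)  2209: Wed (+1)
Friday years: 2154, 2165, 2171, 2176, 2182, 2193, 2199, 2205 — 8 in total.

8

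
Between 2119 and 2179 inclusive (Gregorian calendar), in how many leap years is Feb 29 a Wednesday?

2

Leap years in 2119–2179: 15 of them.
Feb 29 weekday advances by 5 (mod 7) from one leap year to the next four years later (or differs when a century non-leap intervenes).
Leap-day weekdays: 2120:Thu 2124:Tue 2128:Sun 2132:Fri 2136:Wed✓ 2140:Mon 2144:Sat 2148:Thu 2152:Tue 2156:Sun 2160:Fri 2164:Wed✓ 2168:Mon 2172:Sat 2176:Thu
Wednesday: 2136, 2164 → 2.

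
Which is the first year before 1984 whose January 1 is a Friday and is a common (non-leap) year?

1982

Jan 1 advances by 2 weekdays after a leap year and by 1 after a common year.
1984: Jan 1 is Sunday (leap).
1983: Saturday
1982: Friday
1982 begins on a Friday and is a common year.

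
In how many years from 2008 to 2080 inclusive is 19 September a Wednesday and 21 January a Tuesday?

Check each year's weekday for 19 September and 21 January:
  2008: Fri/Mon  2009: Sat/Wed  2010: Sun/Thu  2011: Mon/Fri  2012: Wed/Sat  2013: Thu/Mon  2014: Fri/Tue  2015: Sat/Wed  2016: Mon/Thu  2017: Tue/Sat  2018: Wed/Sun  2019: Thu/Mon  2020: Sat/Tue  2021: Sun/Thu  …(45 more)…  2067: Mon/Fri  2068: Wed/Sat  2069: Thu/Mon  2070: Fri/Tue  2071: Sat/Wed  2072: Mon/Thu  2073: Tue/Sat  2074: Wed/Sun  2075: Thu/Mon  2076: Sat/Tue  2077: Sun/Thu  2078: Mon/Fri  2079: Tue/Sat  2080: Thu/Sun
Both conditions hold in: no year — 0.

0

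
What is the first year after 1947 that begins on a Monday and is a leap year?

1968

Jan 1 advances by 2 weekdays after a leap year and by 1 after a common year.
1947: Jan 1 is Wednesday.
1948: Thursday (leap)
1949: Saturday
1950: Sunday
1951: Monday
1952: Tuesday (leap)
1953: Thursday
1954: Friday
1955: Saturday
1956: Sunday (leap)
1957: Tuesday
1958: Wednesday
1959: Thursday
1960: Friday (leap)
1961: Sunday
1962: Monday
1963: Tuesday
1964: Wednesday (leap)
1965: Friday
1966: Saturday
1967: Sunday
1968: Monday (leap)
1968 begins on a Monday and is a leap year.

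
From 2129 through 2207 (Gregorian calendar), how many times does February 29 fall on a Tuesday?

Leap years in 2129–2207: 18 of them.
Feb 29 weekday advances by 5 (mod 7) from one leap year to the next four years later (or differs when a century non-leap intervenes).
Leap-day weekdays: 2132:Fri 2136:Wed 2140:Mon 2144:Sat 2148:Thu 2152:Tue✓ 2156:Sun 2160:Fri 2164:Wed 2168:Mon 2172:Sat 2176:Thu 2180:Tue✓ 2184:Sun 2188:Fri 2192:Wed 2196:Mon 2204:Wed
Tuesday: 2152, 2180 → 2.

2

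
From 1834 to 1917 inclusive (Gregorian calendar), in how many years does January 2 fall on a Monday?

Track January 2's weekday year by year (advancing +1, or +2 across a Feb 29):
  1834: Thu  1835: Fri (+1)  1836: Sat (+1)  1837: Mon (+2) ✓  1838: Tue (+1)
  1839: Wed (+1)  1840: Thu (+1)  1841: Sat (+2)  1842: Sun (+1)  1843: Mon (+1) ✓
  1844: Tue (+1)  1845: Thu (+2)  1846: Fri (+1)  1847: Sat (+1)  … (56 more years) …
  1904: Sat (+1)  1905: Mon (+2) ✓  1906: Tue (+1)  1907: Wed (+1)  1908: Thu (+1)
  1909: Sat (+2)  1910: Sun (+1)  1911: Mon (+1) ✓  1912: Tue (+1)  1913: Thu (+2)
  1914: Fri (+1)  1915: Sat (+1)  1916: Sun (+1)  1917: Tue (+2)
Monday years: 1837, 1843, 1854, 1860, 1865, 1871, 1882, 1888, 1893, 1899, 1905, 1911 — 12 in total.

12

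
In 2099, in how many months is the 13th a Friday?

Check the 13th of each month of 2099: Jan 13: Tue, Feb 13: Fri, Mar 13: Fri, Apr 13: Mon, May 13: Wed, Jun 13: Sat, Jul 13: Mon, Aug 13: Thu, Sep 13: Sun, Oct 13: Tue, Nov 13: Fri, Dec 13: Sun.
Friday occurs in February, March, November — 3 months.

3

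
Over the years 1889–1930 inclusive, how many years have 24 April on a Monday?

6

Track 24 April's weekday year by year (advancing +1, or +2 across a Feb 29):
  1889: Wed  1890: Thu (+1)  1891: Fri (+1)  1892: Sun (+2)  1893: Mon (+1) ✓
  1894: Tue (+1)  1895: Wed (+1)  1896: Fri (+2)  1897: Sat (+1)  1898: Sun (+1)
  1899: Mon (+1) ✓  1900: Tue (+1)  1901: Wed (+1)  1902: Thu (+1)  … (14 more years) …
  1917: Tue (+1)  1918: Wed (+1)  1919: Thu (+1)  1920: Sat (+2)  1921: Sun (+1)
  1922: Mon (+1) ✓  1923: Tue (+1)  1924: Thu (+2)  1925: Fri (+1)  1926: Sat (+1)
  1927: Sun (+1)  1928: Tue (+2)  1929: Wed (+1)  1930: Thu (+1)
Monday years: 1893, 1899, 1905, 1911, 1916, 1922 — 6 in total.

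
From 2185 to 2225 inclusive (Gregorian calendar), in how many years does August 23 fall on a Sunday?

Track August 23's weekday year by year (advancing +1, or +2 across a Feb 29):
  2185: Tue  2186: Wed (+1)  2187: Thu (+1)  2188: Sat (+2)  2189: Sun (+1) ✓
  2190: Mon (+1)  2191: Tue (+1)  2192: Thu (+2)  2193: Fri (+1)  2194: Sat (+1)
  2195: Sun (+1) ✓  2196: Tue (+2)  2197: Wed (+1)  2198: Thu (+1)  … (13 more years) …
  2212: Sun (+2) ✓  2213: Mon (+1)  2214: Tue (+1)  2215: Wed (+1)  2216: Fri (+2)
  2217: Sat (+1)  2218: Sun (+1) ✓  2219: Mon (+1)  2220: Wed (+2)  2221: Thu (+1)
  2222: Fri (+1)  2223: Sat (+1)  2224: Mon (+2)  2225: Tue (+1)
Sunday years: 2189, 2195, 2201, 2207, 2212, 2218 — 6 in total.

6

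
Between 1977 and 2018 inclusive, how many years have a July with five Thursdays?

17

July has 31 days; it has five Thursdays when Thursday falls among the first (month-length − 28) days — i.e. when July 1 is one of Thursday/Wednesday/Tuesday.
July 1 by year: 1977:Fri 1978:Sat 1979:Sun 1980:Tue✓ 1981:Wed✓ 1982:Thu✓ 1983:Fri 1984:Sun 1985:Mon 1986:Tue✓ 1987:Wed✓ 1988:Fri 1989:Sat 1990:Sun 1991:Mon …(12 more)… 2004:Thu✓ 2005:Fri 2006:Sat 2007:Sun 2008:Tue✓ 2009:Wed✓ 2010:Thu✓ 2011:Fri 2012:Sun 2013:Mon 2014:Tue✓ 2015:Wed✓ 2016:Fri 2017:Sat 2018:Sun
Years with five Thursdays: 1980, 1981, 1982, 1986, 1987, 1992, 1993, 1997, 1998, 1999, 2003, 2004, 2008, 2009, 2010, 2014, 2015 → 17.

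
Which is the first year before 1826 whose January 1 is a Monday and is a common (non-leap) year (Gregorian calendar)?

Jan 1 advances by 2 weekdays after a leap year and by 1 after a common year.
1826: Jan 1 is Sunday.
1825: Saturday
1824: Thursday (leap)
1823: Wednesday
1822: Tuesday
1821: Monday
1821 begins on a Monday and is a common year.

1821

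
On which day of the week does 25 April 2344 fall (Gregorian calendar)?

January 1, 2344 is a Saturday.
April 25 is day 116 of the year, i.e. 115 days after Jan 1.
115 mod 7 = 3, so advance 3 weekdays from Saturday: Tuesday.

Tuesday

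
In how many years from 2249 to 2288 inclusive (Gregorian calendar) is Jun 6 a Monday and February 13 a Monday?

0

Check each year's weekday for Jun 6 and February 13:
  2249: Wed/Tue  2250: Thu/Wed  2251: Fri/Thu  2252: Sun/Fri  2253: Mon/Sun  2254: Tue/Mon  2255: Wed/Tue  2256: Fri/Wed  2257: Sat/Fri  2258: Sun/Sat  2259: Mon/Sun  2260: Wed/Mon  2261: Thu/Wed  2262: Fri/Thu  …(12 more)…  2275: Sun/Sat  2276: Tue/Sun  2277: Wed/Tue  2278: Thu/Wed  2279: Fri/Thu  2280: Sun/Fri  2281: Mon/Sun  2282: Tue/Mon  2283: Wed/Tue  2284: Fri/Wed  2285: Sat/Fri  2286: Sun/Sat  2287: Mon/Sun  2288: Wed/Mon
Both conditions hold in: no year — 0.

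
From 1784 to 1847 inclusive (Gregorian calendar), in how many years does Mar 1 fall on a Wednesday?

8

Track Mar 1's weekday year by year (advancing +1, or +2 across a Feb 29):
  1784: Mon  1785: Tue (+1)  1786: Wed (+1) ✓  1787: Thu (+1)  1788: Sat (+2)
  1789: Sun (+1)  1790: Mon (+1)  1791: Tue (+1)  1792: Thu (+2)  1793: Fri (+1)
  1794: Sat (+1)  1795: Sun (+1)  1796: Tue (+2)  1797: Wed (+1) ✓  … (36 more years) …
  1834: Sat (+1)  1835: Sun (+1)  1836: Tue (+2)  1837: Wed (+1) ✓  1838: Thu (+1)
  1839: Fri (+1)  1840: Sun (+2)  1841: Mon (+1)  1842: Tue (+1)  1843: Wed (+1) ✓
  1844: Fri (+2)  1845: Sat (+1)  1846: Sun (+1)  1847: Mon (+1)
Wednesday years: 1786, 1797, 1809, 1815, 1820, 1826, 1837, 1843 — 8 in total.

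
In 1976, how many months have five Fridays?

5

A month of length L has five Fridays iff its first Friday is on day ≤ L−28 (so day 1–3 in a 31-day month, 1–2 in a 30-day month, day 1 in a leap February).
Checking each month of 1976: Jan starts Thu (31d) ✓; Feb starts Sun (29d); Mar starts Mon (31d); Apr starts Thu (30d) ✓; May starts Sat (31d); Jun starts Tue (30d); Jul starts Thu (31d) ✓; Aug starts Sun (31d); Sep starts Wed (30d); Oct starts Fri (31d) ✓; Nov starts Mon (30d); Dec starts Wed (31d) ✓.
Five-Friday months: January, April, July, October, December → 5.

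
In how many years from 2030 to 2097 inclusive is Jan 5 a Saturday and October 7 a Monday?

8

Check each year's weekday for Jan 5 and October 7:
  2030: Sat/Mon ✓  2031: Sun/Tue  2032: Mon/Thu  2033: Wed/Fri  2034: Thu/Sat  2035: Fri/Sun  2036: Sat/Tue  2037: Mon/Wed  2038: Tue/Thu  2039: Wed/Fri  2040: Thu/Sun  2041: Sat/Mon ✓  2042: Sun/Tue  2043: Mon/Wed  …(40 more)…  2084: Wed/Sat  2085: Fri/Sun  2086: Sat/Mon ✓  2087: Sun/Tue  2088: Mon/Thu  2089: Wed/Fri  2090: Thu/Sat  2091: Fri/Sun  2092: Sat/Tue  2093: Mon/Wed  2094: Tue/Thu  2095: Wed/Fri  2096: Thu/Sun  2097: Sat/Mon ✓
Both conditions hold in: 2030, 2041, 2047, 2058, 2069, 2075, 2086, 2097 — 8.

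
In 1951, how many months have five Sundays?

A month of length L has five Sundays iff its first Sunday is on day ≤ L−28 (so day 1–3 in a 31-day month, 1–2 in a 30-day month, day 1 in a leap February).
Checking each month of 1951: Jan starts Mon (31d); Feb starts Thu (28d); Mar starts Thu (31d); Apr starts Sun (30d) ✓; May starts Tue (31d); Jun starts Fri (30d); Jul starts Sun (31d) ✓; Aug starts Wed (31d); Sep starts Sat (30d) ✓; Oct starts Mon (31d); Nov starts Thu (30d); Dec starts Sat (31d) ✓.
Five-Sunday months: April, July, September, December → 4.

4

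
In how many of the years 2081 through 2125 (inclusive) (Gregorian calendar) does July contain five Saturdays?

July has 31 days; it has five Saturdays when Saturday falls among the first (month-length − 28) days — i.e. when July 1 is one of Saturday/Friday/Thursday.
July 1 by year: 2081:Tue 2082:Wed 2083:Thu✓ 2084:Sat✓ 2085:Sun 2086:Mon 2087:Tue 2088:Thu✓ 2089:Fri✓ 2090:Sat✓ 2091:Sun 2092:Tue 2093:Wed 2094:Thu✓ 2095:Fri✓ …(15 more)… 2111:Wed 2112:Fri✓ 2113:Sat✓ 2114:Sun 2115:Mon 2116:Wed 2117:Thu✓ 2118:Fri✓ 2119:Sat✓ 2120:Mon 2121:Tue 2122:Wed 2123:Thu✓ 2124:Sat✓ 2125:Sun
Years with five Saturdays: 2083, 2084, 2088, 2089, 2090, 2094, 2095, 2100, 2101, 2102, 2106, 2107, 2112, 2113, 2117, 2118, 2119, 2123, 2124 → 19.

19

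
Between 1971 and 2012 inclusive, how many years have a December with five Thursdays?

December has 31 days; it has five Thursdays when Thursday falls among the first (month-length − 28) days — i.e. when December 1 is one of Thursday/Wednesday/Tuesday.
December 1 by year: 1971:Wed✓ 1972:Fri 1973:Sat 1974:Sun 1975:Mon 1976:Wed✓ 1977:Thu✓ 1978:Fri 1979:Sat 1980:Mon 1981:Tue✓ 1982:Wed✓ 1983:Thu✓ 1984:Sat 1985:Sun …(12 more)… 1998:Tue✓ 1999:Wed✓ 2000:Fri 2001:Sat 2002:Sun 2003:Mon 2004:Wed✓ 2005:Thu✓ 2006:Fri 2007:Sat 2008:Mon 2009:Tue✓ 2010:Wed✓ 2011:Thu✓ 2012:Sat
Years with five Thursdays: 1971, 1976, 1977, 1981, 1982, 1983, 1987, 1988, 1992, 1993, 1994, 1998, 1999, 2004, 2005, 2009, 2010, 2011 → 18.

18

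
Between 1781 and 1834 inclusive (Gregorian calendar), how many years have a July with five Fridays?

22

July has 31 days; it has five Fridays when Friday falls among the first (month-length − 28) days — i.e. when July 1 is one of Friday/Thursday/Wednesday.
July 1 by year: 1781:Sun 1782:Mon 1783:Tue 1784:Thu✓ 1785:Fri✓ 1786:Sat 1787:Sun 1788:Tue 1789:Wed✓ 1790:Thu✓ 1791:Fri✓ 1792:Sun 1793:Mon 1794:Tue 1795:Wed✓ …(24 more)… 1820:Sat 1821:Sun 1822:Mon 1823:Tue 1824:Thu✓ 1825:Fri✓ 1826:Sat 1827:Sun 1828:Tue 1829:Wed✓ 1830:Thu✓ 1831:Fri✓ 1832:Sun 1833:Mon 1834:Tue
Years with five Fridays: 1784, 1785, 1789, 1790, 1791, 1795, 1796, 1801, 1802, 1803, 1807, 1808, 1812, 1813, 1814, 1818, 1819, 1824, 1825, 1829, 1830, 1831 → 22.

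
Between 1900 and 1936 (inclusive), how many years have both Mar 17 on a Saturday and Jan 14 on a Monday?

0

Check each year's weekday for Mar 17 and Jan 14:
  1900: Sat/Sun  1901: Sun/Mon  1902: Mon/Tue  1903: Tue/Wed  1904: Thu/Thu  1905: Fri/Sat  1906: Sat/Sun  1907: Sun/Mon  1908: Tue/Tue  1909: Wed/Thu  1910: Thu/Fri  1911: Fri/Sat  1912: Sun/Sun  1913: Mon/Tue  …(9 more)…  1923: Sat/Sun  1924: Mon/Mon  1925: Tue/Wed  1926: Wed/Thu  1927: Thu/Fri  1928: Sat/Sat  1929: Sun/Mon  1930: Mon/Tue  1931: Tue/Wed  1932: Thu/Thu  1933: Fri/Sat  1934: Sat/Sun  1935: Sun/Mon  1936: Tue/Tue
Both conditions hold in: no year — 0.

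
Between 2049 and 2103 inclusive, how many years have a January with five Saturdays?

January has 31 days; it has five Saturdays when Saturday falls among the first (month-length − 28) days — i.e. when January 1 is one of Saturday/Friday/Thursday.
January 1 by year: 2049:Fri✓ 2050:Sat✓ 2051:Sun 2052:Mon 2053:Wed 2054:Thu✓ 2055:Fri✓ 2056:Sat✓ 2057:Mon 2058:Tue 2059:Wed 2060:Thu✓ 2061:Sat✓ 2062:Sun 2063:Mon …(25 more)… 2089:Sat✓ 2090:Sun 2091:Mon 2092:Tue 2093:Thu✓ 2094:Fri✓ 2095:Sat✓ 2096:Sun 2097:Tue 2098:Wed 2099:Thu✓ 2100:Fri✓ 2101:Sat✓ 2102:Sun 2103:Mon
Years with five Saturdays: 2049, 2050, 2054, 2055, 2056, 2060, 2061, 2065, 2066, 2067, 2071, 2072, 2077, 2078, 2082, 2083, 2084, 2088, 2089, 2093, 2094, 2095, 2099, 2100, 2101 → 25.

25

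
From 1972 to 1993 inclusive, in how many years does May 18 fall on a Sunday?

3

Track May 18's weekday year by year (advancing +1, or +2 across a Feb 29):
  1972: Thu  1973: Fri (+1)  1974: Sat (+1)  1975: Sun (+1) ✓  1976: Tue (+2)
  1977: Wed (+1)  1978: Thu (+1)  1979: Fri (+1)  1980: Sun (+2) ✓  1981: Mon (+1)
  1982: Tue (+1)  1983: Wed (+1)  1984: Fri (+2)  1985: Sat (+1)  1986: Sun (+1) ✓
  1987: Mon (+1)  1988: Wed (+2)  1989: Thu (+1)  1990: Fri (+1)  1991: Sat (+1)
  1992: Mon (+2)  1993: Tue (+1)
Sunday years: 1975, 1980, 1986 — 3 in total.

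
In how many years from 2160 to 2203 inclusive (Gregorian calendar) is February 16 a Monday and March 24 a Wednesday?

1

Check each year's weekday for February 16 and March 24:
  2160: Sat/Mon  2161: Mon/Tue  2162: Tue/Wed  2163: Wed/Thu  2164: Thu/Sat  2165: Sat/Sun  2166: Sun/Mon  2167: Mon/Tue  2168: Tue/Thu  2169: Thu/Fri  2170: Fri/Sat  2171: Sat/Sun  2172: Sun/Tue  2173: Tue/Wed  …(16 more)…  2190: Tue/Wed  2191: Wed/Thu  2192: Thu/Sat  2193: Sat/Sun  2194: Sun/Mon  2195: Mon/Tue  2196: Tue/Thu  2197: Thu/Fri  2198: Fri/Sat  2199: Sat/Sun  2200: Sun/Mon  2201: Mon/Tue  2202: Tue/Wed  2203: Wed/Thu
Both conditions hold in: 2184 — 1.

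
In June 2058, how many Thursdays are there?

4

June 2058 has 30 days and begins on Saturday.
The first Thursday is June 6.
Thursdays fall on 6, 13, 20, 27 — that's 4.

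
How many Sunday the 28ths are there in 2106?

Check the 28th of each month of 2106: Jan 28: Thu, Feb 28: Sun, Mar 28: Sun, Apr 28: Wed, May 28: Fri, Jun 28: Mon, Jul 28: Wed, Aug 28: Sat, Sep 28: Tue, Oct 28: Thu, Nov 28: Sun, Dec 28: Tue.
Sunday occurs in February, March, November — 3 months.

3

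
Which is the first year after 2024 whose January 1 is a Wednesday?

2025

Jan 1 advances by 2 weekdays after a leap year and by 1 after a common year.
2024: Jan 1 is Monday (leap).
2025: Wednesday
2025 begins on a Wednesday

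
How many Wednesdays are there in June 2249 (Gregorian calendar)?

4

June 2249 has 30 days and begins on Friday.
The first Wednesday is June 6.
Wednesdays fall on 6, 13, 20, 27 — that's 4.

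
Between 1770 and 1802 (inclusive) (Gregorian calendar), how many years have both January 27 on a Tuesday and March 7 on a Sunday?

1

Check each year's weekday for January 27 and March 7:
  1770: Sat/Wed  1771: Sun/Thu  1772: Mon/Sat  1773: Wed/Sun  1774: Thu/Mon  1775: Fri/Tue  1776: Sat/Thu  1777: Mon/Fri  1778: Tue/Sat  1779: Wed/Sun  1780: Thu/Tue  1781: Sat/Wed  1782: Sun/Thu  1783: Mon/Fri  …(5 more)…  1789: Tue/Sat  1790: Wed/Sun  1791: Thu/Mon  1792: Fri/Wed  1793: Sun/Thu  1794: Mon/Fri  1795: Tue/Sat  1796: Wed/Mon  1797: Fri/Tue  1798: Sat/Wed  1799: Sun/Thu  1800: Mon/Fri  1801: Tue/Sat  1802: Wed/Sun
Both conditions hold in: 1784 — 1.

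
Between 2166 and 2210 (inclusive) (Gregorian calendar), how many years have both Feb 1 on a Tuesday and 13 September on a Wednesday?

1

Check each year's weekday for Feb 1 and 13 September:
  2166: Sat/Sat  2167: Sun/Sun  2168: Mon/Tue  2169: Wed/Wed  2170: Thu/Thu  2171: Fri/Fri  2172: Sat/Sun  2173: Mon/Mon  2174: Tue/Tue  2175: Wed/Wed  2176: Thu/Fri  2177: Sat/Sat  2178: Sun/Sun  2179: Mon/Mon  …(17 more)…  2197: Wed/Wed  2198: Thu/Thu  2199: Fri/Fri  2200: Sat/Sat  2201: Sun/Sun  2202: Mon/Mon  2203: Tue/Tue  2204: Wed/Thu  2205: Fri/Fri  2206: Sat/Sat  2207: Sun/Sun  2208: Mon/Tue  2209: Wed/Wed  2210: Thu/Thu
Both conditions hold in: 2180 — 1.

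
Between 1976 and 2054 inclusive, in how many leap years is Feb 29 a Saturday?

Leap years in 1976–2054: 20 of them.
Feb 29 weekday advances by 5 (mod 7) from one leap year to the next four years later (or differs when a century non-leap intervenes).
Leap-day weekdays: 1976:Sun 1980:Fri 1984:Wed 1988:Mon 1992:Sat✓ 1996:Thu 2000:Tue 2004:Sun 2008:Fri 2012:Wed 2016:Mon 2020:Sat✓ 2024:Thu 2028:Tue 2032:Sun 2036:Fri 2040:Wed 2044:Mon 2048:Sat✓ 2052:Thu
Saturday: 1992, 2020, 2048 → 3.

3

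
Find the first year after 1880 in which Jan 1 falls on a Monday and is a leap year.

1912

Jan 1 advances by 2 weekdays after a leap year and by 1 after a common year.
1880: Jan 1 is Thursday (leap).
1881: Saturday
1882: Sunday
1883: Monday
1884: Tuesday (leap)
1885: Thursday
1886: Friday
1887: Saturday
1888: Sunday (leap)
1889: Tuesday
1890: Wednesday
1891: Thursday
1892: Friday (leap)
1893: Sunday
1894: Monday
1895: Tuesday
1896: Wednesday (leap)
1897: Friday
1898: Saturday
1899: Sunday
1900: Monday
1901: Tuesday
1902: Wednesday
1903: Thursday
1904: Friday (leap)
1905: Sunday
1906: Monday
1907: Tuesday
1908: Wednesday (leap)
1909: Friday
1910: Saturday
1911: Sunday
1912: Monday (leap)
1912 begins on a Monday and is a leap year.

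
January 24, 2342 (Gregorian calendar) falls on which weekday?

Saturday

January 1, 2342 is a Thursday.
January 24 is day 24 of the year, i.e. 23 days after Jan 1.
23 mod 7 = 2, so advance 2 weekdays from Thursday: Saturday.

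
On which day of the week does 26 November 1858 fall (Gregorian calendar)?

Friday

January 1, 1858 is a Friday.
November 26 is day 330 of the year, i.e. 329 days after Jan 1.
329 mod 7 = 0, so advance 0 weekdays from Friday: Friday.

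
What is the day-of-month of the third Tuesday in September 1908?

15

September 1, 1908 is a Tuesday, so the first Tuesday is the 1st.
The third Tuesday is 1 + 14 = 15.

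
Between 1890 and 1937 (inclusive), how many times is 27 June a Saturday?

Track 27 June's weekday year by year (advancing +1, or +2 across a Feb 29):
  1890: Fri  1891: Sat (+1) ✓  1892: Mon (+2)  1893: Tue (+1)  1894: Wed (+1)
  1895: Thu (+1)  1896: Sat (+2) ✓  1897: Sun (+1)  1898: Mon (+1)  1899: Tue (+1)
  1900: Wed (+1)  1901: Thu (+1)  1902: Fri (+1)  1903: Sat (+1) ✓  … (20 more years) …
  1924: Fri (+2)  1925: Sat (+1) ✓  1926: Sun (+1)  1927: Mon (+1)  1928: Wed (+2)
  1929: Thu (+1)  1930: Fri (+1)  1931: Sat (+1) ✓  1932: Mon (+2)  1933: Tue (+1)
  1934: Wed (+1)  1935: Thu (+1)  1936: Sat (+2) ✓  1937: Sun (+1)
Saturday years: 1891, 1896, 1903, 1908, 1914, 1925, 1931, 1936 — 8 in total.

8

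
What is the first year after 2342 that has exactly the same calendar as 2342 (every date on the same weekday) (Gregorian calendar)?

2353

Two years share a calendar iff Jan 1 falls on the same weekday and both are leap or both are common. 2342: Jan 1 is Thursday, common year.
2343: Jan 1 Friday, common
2344: Jan 1 Saturday, leap
2345: Jan 1 Monday, common
2346: Jan 1 Tuesday, common
2347: Jan 1 Wednesday, common
2348: Jan 1 Thursday, leap
2349: Jan 1 Saturday, common
2350: Jan 1 Sunday, common
2351: Jan 1 Monday, common
2352: Jan 1 Tuesday, leap
2353: Jan 1 Thursday, common
2353 matches on both conditions.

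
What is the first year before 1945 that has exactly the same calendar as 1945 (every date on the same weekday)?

Two years share a calendar iff Jan 1 falls on the same weekday and both are leap or both are common. 1945: Jan 1 is Monday, common year.
1944: Jan 1 Saturday, leap
1943: Jan 1 Friday, common
1942: Jan 1 Thursday, common
1941: Jan 1 Wednesday, common
1940: Jan 1 Monday, leap
1939: Jan 1 Sunday, common
1938: Jan 1 Saturday, common
1937: Jan 1 Friday, common
1936: Jan 1 Wednesday, leap
1935: Jan 1 Tuesday, common
1934: Jan 1 Monday, common
1934 matches on both conditions.

1934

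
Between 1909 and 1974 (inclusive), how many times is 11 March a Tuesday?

Track 11 March's weekday year by year (advancing +1, or +2 across a Feb 29):
  1909: Thu  1910: Fri (+1)  1911: Sat (+1)  1912: Mon (+2)  1913: Tue (+1) ✓
  1914: Wed (+1)  1915: Thu (+1)  1916: Sat (+2)  1917: Sun (+1)  1918: Mon (+1)
  1919: Tue (+1) ✓  1920: Thu (+2)  1921: Fri (+1)  1922: Sat (+1)  … (38 more years) …
  1961: Sat (+1)  1962: Sun (+1)  1963: Mon (+1)  1964: Wed (+2)  1965: Thu (+1)
  1966: Fri (+1)  1967: Sat (+1)  1968: Mon (+2)  1969: Tue (+1) ✓  1970: Wed (+1)
  1971: Thu (+1)  1972: Sat (+2)  1973: Sun (+1)  1974: Mon (+1)
Tuesday years: 1913, 1919, 1924, 1930, 1941, 1947, 1952, 1958, 1969 — 9 in total.

9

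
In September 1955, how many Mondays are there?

September 1955 has 30 days and begins on Thursday.
The first Monday is September 5.
Mondays fall on 5, 12, 19, 26 — that's 4.

4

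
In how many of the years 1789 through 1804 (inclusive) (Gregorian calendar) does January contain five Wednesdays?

5

January has 31 days; it has five Wednesdays when Wednesday falls among the first (month-length − 28) days — i.e. when January 1 is one of Wednesday/Tuesday/Monday.
January 1 by year: 1789:Thu 1790:Fri 1791:Sat 1792:Sun 1793:Tue✓ 1794:Wed✓ 1795:Thu 1796:Fri 1797:Sun 1798:Mon✓ 1799:Tue✓ 1800:Wed✓ 1801:Thu 1802:Fri 1803:Sat 1804:Sun
Years with five Wednesdays: 1793, 1794, 1798, 1799, 1800 → 5.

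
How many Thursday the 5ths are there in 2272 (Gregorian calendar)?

2

Check the 5th of each month of 2272: Jan 5: Fri, Feb 5: Mon, Mar 5: Tue, Apr 5: Fri, May 5: Sun, Jun 5: Wed, Jul 5: Fri, Aug 5: Mon, Sep 5: Thu, Oct 5: Sat, Nov 5: Tue, Dec 5: Thu.
Thursday occurs in September, December — 2 months.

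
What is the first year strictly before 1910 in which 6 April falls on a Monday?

1908

From one year to the next, a fixed date's weekday advances by 1, or by 2 when a Feb 29 lies between the two dates.
1910: April 6 is Wednesday.
1909: Tuesday (−1)
1908: Monday (−1)
6 April falls on a Monday in 1908.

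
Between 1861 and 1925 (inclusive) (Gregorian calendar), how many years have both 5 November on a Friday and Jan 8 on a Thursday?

2

Check each year's weekday for 5 November and Jan 8:
  1861: Tue/Tue  1862: Wed/Wed  1863: Thu/Thu  1864: Sat/Fri  1865: Sun/Sun  1866: Mon/Mon  1867: Tue/Tue  1868: Thu/Wed  1869: Fri/Fri  1870: Sat/Sat  1871: Sun/Sun  1872: Tue/Mon  1873: Wed/Wed  1874: Thu/Thu  …(37 more)…  1912: Tue/Mon  1913: Wed/Wed  1914: Thu/Thu  1915: Fri/Fri  1916: Sun/Sat  1917: Mon/Mon  1918: Tue/Tue  1919: Wed/Wed  1920: Fri/Thu ✓  1921: Sat/Sat  1922: Sun/Sun  1923: Mon/Mon  1924: Wed/Tue  1925: Thu/Thu
Both conditions hold in: 1880, 1920 — 2.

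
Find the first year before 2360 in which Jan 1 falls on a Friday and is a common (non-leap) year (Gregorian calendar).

2354

Jan 1 advances by 2 weekdays after a leap year and by 1 after a common year.
2360: Jan 1 is Friday (leap).
2359: Thursday
2358: Wednesday
2357: Tuesday
2356: Sunday (leap)
2355: Saturday
2354: Friday
2354 begins on a Friday and is a common year.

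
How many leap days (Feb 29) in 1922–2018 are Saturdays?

3

Leap years in 1922–2018: 24 of them.
Feb 29 weekday advances by 5 (mod 7) from one leap year to the next four years later (or differs when a century non-leap intervenes).
Leap-day weekdays: 1924:Fri 1928:Wed 1932:Mon 1936:Sat✓ 1940:Thu 1944:Tue 1948:Sun 1952:Fri 1956:Wed 1960:Mon 1964:Sat✓ 1968:Thu 1972:Tue 1976:Sun 1980:Fri 1984:Wed 1988:Mon 1992:Sat✓ 1996:Thu 2000:Tue 2004:Sun 2008:Fri 2012:Wed 2016:Mon
Saturday: 1936, 1964, 1992 → 3.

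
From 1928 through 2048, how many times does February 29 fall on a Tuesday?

4

Leap years in 1928–2048: 31 of them.
Feb 29 weekday advances by 5 (mod 7) from one leap year to the next four years later (or differs when a century non-leap intervenes).
Leap-day weekdays: 1928:Wed 1932:Mon 1936:Sat 1940:Thu 1944:Tue✓ 1948:Sun 1952:Fri 1956:Wed 1960:Mon 1964:Sat 1968:Thu 1972:Tue✓ 1976:Sun …(5 more)… 2000:Tue✓ 2004:Sun 2008:Fri 2012:Wed 2016:Mon 2020:Sat 2024:Thu 2028:Tue✓ 2032:Sun 2036:Fri 2040:Wed 2044:Mon 2048:Sat
Tuesday: 1944, 1972, 2000, 2028 → 4.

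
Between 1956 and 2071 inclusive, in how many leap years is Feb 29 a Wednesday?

Leap years in 1956–2071: 29 of them.
Feb 29 weekday advances by 5 (mod 7) from one leap year to the next four years later (or differs when a century non-leap intervenes).
Leap-day weekdays: 1956:Wed✓ 1960:Mon 1964:Sat 1968:Thu 1972:Tue 1976:Sun 1980:Fri 1984:Wed✓ 1988:Mon 1992:Sat 1996:Thu 2000:Tue 2004:Sun …(3 more)… 2020:Sat 2024:Thu 2028:Tue 2032:Sun 2036:Fri 2040:Wed✓ 2044:Mon 2048:Sat 2052:Thu 2056:Tue 2060:Sun 2064:Fri 2068:Wed✓
Wednesday: 1956, 1984, 2012, 2040, 2068 → 5.

5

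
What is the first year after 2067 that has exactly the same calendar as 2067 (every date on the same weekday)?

2078

Two years share a calendar iff Jan 1 falls on the same weekday and both are leap or both are common. 2067: Jan 1 is Saturday, common year.
2068: Jan 1 Sunday, leap
2069: Jan 1 Tuesday, common
2070: Jan 1 Wednesday, common
2071: Jan 1 Thursday, common
2072: Jan 1 Friday, leap
2073: Jan 1 Sunday, common
2074: Jan 1 Monday, common
2075: Jan 1 Tuesday, common
2076: Jan 1 Wednesday, leap
2077: Jan 1 Friday, common
2078: Jan 1 Saturday, common
2078 matches on both conditions.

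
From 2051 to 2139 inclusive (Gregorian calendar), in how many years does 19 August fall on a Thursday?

13

Track 19 August's weekday year by year (advancing +1, or +2 across a Feb 29):
  2051: Sat  2052: Mon (+2)  2053: Tue (+1)  2054: Wed (+1)  2055: Thu (+1) ✓
  2056: Sat (+2)  2057: Sun (+1)  2058: Mon (+1)  2059: Tue (+1)  2060: Thu (+2) ✓
  2061: Fri (+1)  2062: Sat (+1)  2063: Sun (+1)  2064: Tue (+2)  … (61 more years) …
  2126: Mon (+1)  2127: Tue (+1)  2128: Thu (+2) ✓  2129: Fri (+1)  2130: Sat (+1)
  2131: Sun (+1)  2132: Tue (+2)  2133: Wed (+1)  2134: Thu (+1) ✓  2135: Fri (+1)
  2136: Sun (+2)  2137: Mon (+1)  2138: Tue (+1)  2139: Wed (+1)
Thursday years: 2055, 2060, 2066, 2077, 2083, 2088, 2094, 2100, 2106, 2117, 2123, 2128, 2134 — 13 in total.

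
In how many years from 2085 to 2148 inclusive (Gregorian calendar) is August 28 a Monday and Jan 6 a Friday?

7

Check each year's weekday for August 28 and Jan 6:
  2085: Tue/Sat  2086: Wed/Sun  2087: Thu/Mon  2088: Sat/Tue  2089: Sun/Thu  2090: Mon/Fri ✓  2091: Tue/Sat  2092: Thu/Sun  2093: Fri/Tue  2094: Sat/Wed  2095: Sun/Thu  2096: Tue/Fri  2097: Wed/Sun  2098: Thu/Mon  …(36 more)…  2135: Sun/Thu  2136: Tue/Fri  2137: Wed/Sun  2138: Thu/Mon  2139: Fri/Tue  2140: Sun/Wed  2141: Mon/Fri ✓  2142: Tue/Sat  2143: Wed/Sun  2144: Fri/Mon  2145: Sat/Wed  2146: Sun/Thu  2147: Mon/Fri ✓  2148: Wed/Sat
Both conditions hold in: 2090, 2102, 2113, 2119, 2130, 2141, 2147 — 7.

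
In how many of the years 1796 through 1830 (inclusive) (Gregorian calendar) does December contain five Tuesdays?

15

December has 31 days; it has five Tuesdays when Tuesday falls among the first (month-length − 28) days — i.e. when December 1 is one of Tuesday/Monday/Sunday.
December 1 by year: 1796:Thu 1797:Fri 1798:Sat 1799:Sun✓ 1800:Mon✓ 1801:Tue✓ 1802:Wed 1803:Thu 1804:Sat 1805:Sun✓ 1806:Mon✓ 1807:Tue✓ 1808:Thu 1809:Fri 1810:Sat …(5 more)… 1816:Sun✓ 1817:Mon✓ 1818:Tue✓ 1819:Wed 1820:Fri 1821:Sat 1822:Sun✓ 1823:Mon✓ 1824:Wed 1825:Thu 1826:Fri 1827:Sat 1828:Mon✓ 1829:Tue✓ 1830:Wed
Years with five Tuesdays: 1799, 1800, 1801, 1805, 1806, 1807, 1811, 1812, 1816, 1817, 1818, 1822, 1823, 1828, 1829 → 15.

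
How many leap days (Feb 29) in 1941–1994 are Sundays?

Leap years in 1941–1994: 13 of them.
Feb 29 weekday advances by 5 (mod 7) from one leap year to the next four years later (or differs when a century non-leap intervenes).
Leap-day weekdays: 1944:Tue 1948:Sun✓ 1952:Fri 1956:Wed 1960:Mon 1964:Sat 1968:Thu 1972:Tue 1976:Sun✓ 1980:Fri 1984:Wed 1988:Mon 1992:Sat
Sunday: 1948, 1976 → 2.

2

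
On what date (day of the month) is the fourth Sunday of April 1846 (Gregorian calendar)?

26

April 1, 1846 is a Wednesday, so the first Sunday is the 5th.
The fourth Sunday is 5 + 21 = 26.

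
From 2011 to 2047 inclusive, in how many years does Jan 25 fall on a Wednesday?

6

Track Jan 25's weekday year by year (advancing +1, or +2 across a Feb 29):
  2011: Tue  2012: Wed (+1) ✓  2013: Fri (+2)  2014: Sat (+1)  2015: Sun (+1)
  2016: Mon (+1)  2017: Wed (+2) ✓  2018: Thu (+1)  2019: Fri (+1)  2020: Sat (+1)
  2021: Mon (+2)  2022: Tue (+1)  2023: Wed (+1) ✓  2024: Thu (+1)  … (9 more years) …
  2034: Wed (+1) ✓  2035: Thu (+1)  2036: Fri (+1)  2037: Sun (+2)  2038: Mon (+1)
  2039: Tue (+1)  2040: Wed (+1) ✓  2041: Fri (+2)  2042: Sat (+1)  2043: Sun (+1)
  2044: Mon (+1)  2045: Wed (+2) ✓  2046: Thu (+1)  2047: Fri (+1)
Wednesday years: 2012, 2017, 2023, 2034, 2040, 2045 — 6 in total.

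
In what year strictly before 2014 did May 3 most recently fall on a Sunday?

2009

From one year to the next, a fixed date's weekday advances by 1, or by 2 when a Feb 29 lies between the two dates.
2014: May 3 is Saturday.
2013: Friday (−1)
2012: Thursday (−1)
2011: Tuesday (−2)
2010: Monday (−1)
2009: Sunday (−1)
May 3 falls on a Sunday in 2009.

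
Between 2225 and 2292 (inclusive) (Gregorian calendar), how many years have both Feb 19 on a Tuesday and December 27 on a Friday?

7

Check each year's weekday for Feb 19 and December 27:
  2225: Sat/Tue  2226: Sun/Wed  2227: Mon/Thu  2228: Tue/Sat  2229: Thu/Sun  2230: Fri/Mon  2231: Sat/Tue  2232: Sun/Thu  2233: Tue/Fri ✓  2234: Wed/Sat  2235: Thu/Sun  2236: Fri/Tue  2237: Sun/Wed  2238: Mon/Thu  …(40 more)…  2279: Wed/Sat  2280: Thu/Mon  2281: Sat/Tue  2282: Sun/Wed  2283: Mon/Thu  2284: Tue/Sat  2285: Thu/Sun  2286: Fri/Mon  2287: Sat/Tue  2288: Sun/Thu  2289: Tue/Fri ✓  2290: Wed/Sat  2291: Thu/Sun  2292: Fri/Tue
Both conditions hold in: 2233, 2239, 2250, 2261, 2267, 2278, 2289 — 7.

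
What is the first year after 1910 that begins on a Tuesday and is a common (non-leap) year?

1918

Jan 1 advances by 2 weekdays after a leap year and by 1 after a common year.
1910: Jan 1 is Saturday.
1911: Sunday
1912: Monday (leap)
1913: Wednesday
1914: Thursday
1915: Friday
1916: Saturday (leap)
1917: Monday
1918: Tuesday
1918 begins on a Tuesday and is a common year.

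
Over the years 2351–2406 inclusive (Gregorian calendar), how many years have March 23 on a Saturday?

Track March 23's weekday year by year (advancing +1, or +2 across a Feb 29):
  2351: Fri  2352: Sun (+2)  2353: Mon (+1)  2354: Tue (+1)  2355: Wed (+1)
  2356: Fri (+2)  2357: Sat (+1) ✓  2358: Sun (+1)  2359: Mon (+1)  2360: Wed (+2)
  2361: Thu (+1)  2362: Fri (+1)  2363: Sat (+1) ✓  2364: Mon (+2)  … (28 more years) …
  2393: Tue (+1)  2394: Wed (+1)  2395: Thu (+1)  2396: Sat (+2) ✓  2397: Sun (+1)
  2398: Mon (+1)  2399: Tue (+1)  2400: Thu (+2)  2401: Fri (+1)  2402: Sat (+1) ✓
  2403: Sun (+1)  2404: Tue (+2)  2405: Wed (+1)  2406: Thu (+1)
Saturday years: 2357, 2363, 2368, 2374, 2385, 2391, 2396, 2402 — 8 in total.

8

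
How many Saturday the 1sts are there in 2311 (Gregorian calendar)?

2

Check the 1st of each month of 2311: Jan 1: Sun, Feb 1: Wed, Mar 1: Wed, Apr 1: Sat, May 1: Mon, Jun 1: Thu, Jul 1: Sat, Aug 1: Tue, Sep 1: Fri, Oct 1: Sun, Nov 1: Wed, Dec 1: Fri.
Saturday occurs in April, July — 2 months.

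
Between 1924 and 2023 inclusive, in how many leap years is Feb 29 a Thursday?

Leap years in 1924–2023: 25 of them.
Feb 29 weekday advances by 5 (mod 7) from one leap year to the next four years later (or differs when a century non-leap intervenes).
Leap-day weekdays: 1924:Fri 1928:Wed 1932:Mon 1936:Sat 1940:Thu✓ 1944:Tue 1948:Sun 1952:Fri 1956:Wed 1960:Mon 1964:Sat 1968:Thu✓ 1972:Tue 1976:Sun 1980:Fri 1984:Wed 1988:Mon 1992:Sat 1996:Thu✓ 2000:Tue 2004:Sun 2008:Fri 2012:Wed 2016:Mon 2020:Sat
Thursday: 1940, 1968, 1996 → 3.

3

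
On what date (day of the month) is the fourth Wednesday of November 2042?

November 1, 2042 is a Saturday, so the first Wednesday is the 5th.
The fourth Wednesday is 5 + 21 = 26.

26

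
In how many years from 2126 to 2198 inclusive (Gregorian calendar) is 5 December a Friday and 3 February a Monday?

Check each year's weekday for 5 December and 3 February:
  2126: Thu/Sun  2127: Fri/Mon ✓  2128: Sun/Tue  2129: Mon/Thu  2130: Tue/Fri  2131: Wed/Sat  2132: Fri/Sun  2133: Sat/Tue  2134: Sun/Wed  2135: Mon/Thu  2136: Wed/Fri  2137: Thu/Sun  2138: Fri/Mon ✓  2139: Sat/Tue  …(45 more)…  2185: Mon/Thu  2186: Tue/Fri  2187: Wed/Sat  2188: Fri/Sun  2189: Sat/Tue  2190: Sun/Wed  2191: Mon/Thu  2192: Wed/Fri  2193: Thu/Sun  2194: Fri/Mon ✓  2195: Sat/Tue  2196: Mon/Wed  2197: Tue/Fri  2198: Wed/Sat
Both conditions hold in: 2127, 2138, 2149, 2155, 2166, 2177, 2183, 2194 — 8.

8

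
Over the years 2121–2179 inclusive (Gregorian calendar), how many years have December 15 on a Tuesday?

Track December 15's weekday year by year (advancing +1, or +2 across a Feb 29):
  2121: Mon  2122: Tue (+1) ✓  2123: Wed (+1)  2124: Fri (+2)  2125: Sat (+1)
  2126: Sun (+1)  2127: Mon (+1)  2128: Wed (+2)  2129: Thu (+1)  2130: Fri (+1)
  2131: Sat (+1)  2132: Mon (+2)  2133: Tue (+1) ✓  2134: Wed (+1)  … (31 more years) …
  2166: Mon (+1)  2167: Tue (+1) ✓  2168: Thu (+2)  2169: Fri (+1)  2170: Sat (+1)
  2171: Sun (+1)  2172: Tue (+2) ✓  2173: Wed (+1)  2174: Thu (+1)  2175: Fri (+1)
  2176: Sun (+2)  2177: Mon (+1)  2178: Tue (+1) ✓  2179: Wed (+1)
Tuesday years: 2122, 2133, 2139, 2144, 2150, 2161, 2167, 2172, 2178 — 9 in total.

9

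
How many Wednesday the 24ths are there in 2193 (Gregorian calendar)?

Check the 24th of each month of 2193: Jan 24: Thu, Feb 24: Sun, Mar 24: Sun, Apr 24: Wed, May 24: Fri, Jun 24: Mon, Jul 24: Wed, Aug 24: Sat, Sep 24: Tue, Oct 24: Thu, Nov 24: Sun, Dec 24: Tue.
Wednesday occurs in April, July — 2 months.

2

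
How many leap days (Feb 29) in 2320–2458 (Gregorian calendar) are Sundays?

5

Leap years in 2320–2458: 35 of them.
Feb 29 weekday advances by 5 (mod 7) from one leap year to the next four years later (or differs when a century non-leap intervenes).
Leap-day weekdays: 2320:Sun✓ 2324:Fri 2328:Wed 2332:Mon 2336:Sat 2340:Thu 2344:Tue 2348:Sun✓ 2352:Fri 2356:Wed 2360:Mon 2364:Sat 2368:Thu …(9 more)… 2408:Fri 2412:Wed 2416:Mon 2420:Sat 2424:Thu 2428:Tue 2432:Sun✓ 2436:Fri 2440:Wed 2444:Mon 2448:Sat 2452:Thu 2456:Tue
Sunday: 2320, 2348, 2376, 2404, 2432 → 5.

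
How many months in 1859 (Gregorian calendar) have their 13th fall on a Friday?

1

Check the 13th of each month of 1859: Jan 13: Thu, Feb 13: Sun, Mar 13: Sun, Apr 13: Wed, May 13: Fri, Jun 13: Mon, Jul 13: Wed, Aug 13: Sat, Sep 13: Tue, Oct 13: Thu, Nov 13: Sun, Dec 13: Tue.
Friday occurs in May — 1 month.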